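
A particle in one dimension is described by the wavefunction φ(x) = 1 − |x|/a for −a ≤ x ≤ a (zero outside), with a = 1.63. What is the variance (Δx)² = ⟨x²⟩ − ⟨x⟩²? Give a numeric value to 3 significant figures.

0.266

Compute ⟨x⟩ and ⟨x²⟩ separately, then (Δx)² = ⟨x²⟩ − ⟨x⟩².
φ is even, so ∫ over [−a, a] = 2∫₀ᵃ with φ = 1 − x/a there: ∫₀ᵃ (1 − x/a)² dx = a/3, ∫₀ᵃ x²(1 − x/a)² dx = a³/30, ∫₀ᵃ x⁴(1 − x/a)² dx = a⁵/105.
Normalization: ∫|φ|² dx = 1.0867.
⟨x⟩ = 0.0000 and ⟨x²⟩ = 0.26569.
(Δx)² = 0.26569 − (0.0000)² = 0.26569.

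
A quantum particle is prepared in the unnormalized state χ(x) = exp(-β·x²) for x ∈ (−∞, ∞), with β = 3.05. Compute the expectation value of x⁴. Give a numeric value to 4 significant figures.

0.02016

⟨x⁴⟩ = ∫ x⁴·|χ|² dx / ∫|χ|² dx (integrals over the domain).
Gaussian moments: ∫x^(2j)·e^(−2βx²) dx = (2j−1)!!/(4β)^j · √(π/(2β)), odd powers integrate to 0; here √(π/(2β)) = 0.71765.
State is unnormalized: ∫|χ|² dx = 0.71765, and ∫χ*·x⁴·χ dx = 0.014465, so ⟨x⁴⟩ = 0.014465 / 0.71765.
⟨x⁴⟩ = 0.020156.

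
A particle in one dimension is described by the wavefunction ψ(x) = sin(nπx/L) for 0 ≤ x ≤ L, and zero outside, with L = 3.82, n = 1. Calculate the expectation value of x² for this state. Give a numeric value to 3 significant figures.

4.12

⟨x²⟩ = ∫ x²·|ψ|² dx / ∫|ψ|² dx (integrals over the domain).
With sin²θ = (1 − cos2θ)/2 on 0 ≤ x ≤ L: ∫sin²(nπx/L) dx = L/2, ∫x·sin²(nπx/L) dx = L²/4, ∫x²·sin²(nπx/L) dx = L³·(1/6 − 1/(4n²π²)); higher powers xᵏ the same way, integrating xᵏ·cos(2nπx/L) by parts.
State is unnormalized: ∫|ψ|² dx = 1.9100, and ∫ψ*·x²·ψ dx = 7.8785, so ⟨x²⟩ = 7.8785 / 1.9100.
⟨x²⟩ = 4.1249.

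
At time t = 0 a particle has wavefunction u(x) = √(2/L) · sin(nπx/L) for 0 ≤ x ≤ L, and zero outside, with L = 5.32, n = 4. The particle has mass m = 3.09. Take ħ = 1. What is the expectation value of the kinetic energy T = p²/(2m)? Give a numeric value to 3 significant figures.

T = −(ħ²/2m) d²/dx², so ⟨T⟩ = −(ħ²/2m) ∫ u*·u'' dx; with m = 3.09.
d/dx sin(nπx/L) = (nπ/L)·cos(nπx/L) and d²/dx² sin(nπx/L) = −(nπ/L)²·sin(nπx/L); on 0 ≤ x ≤ L, ∫sin²(nπx/L) dx = L/2 and ∫sin(nπx/L)·cos(nπx/L) dx = 0.
⟨T⟩ = 0.90283.

0.903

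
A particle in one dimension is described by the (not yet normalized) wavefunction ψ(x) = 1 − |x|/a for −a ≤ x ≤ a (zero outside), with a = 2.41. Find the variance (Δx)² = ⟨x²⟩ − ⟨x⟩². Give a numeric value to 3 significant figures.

Compute ⟨x⟩ and ⟨x²⟩ separately, then (Δx)² = ⟨x²⟩ − ⟨x⟩².
ψ is even, so ∫ over [−a, a] = 2∫₀ᵃ with ψ = 1 − x/a there: ∫₀ᵃ (1 − x/a)² dx = a/3, ∫₀ᵃ x²(1 − x/a)² dx = a³/30, ∫₀ᵃ x⁴(1 − x/a)² dx = a⁵/105.
Normalization: ∫|ψ|² dx = 1.6067.
⟨x⟩ = 0.0000 and ⟨x²⟩ = 0.58081.
(Δx)² = 0.58081 − (0.0000)² = 0.58081.

0.581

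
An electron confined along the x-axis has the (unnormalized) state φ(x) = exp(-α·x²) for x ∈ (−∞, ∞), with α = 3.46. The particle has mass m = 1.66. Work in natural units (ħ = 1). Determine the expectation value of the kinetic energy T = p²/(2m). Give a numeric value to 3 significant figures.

T = −(ħ²/2m) d²/dx², so ⟨T⟩ = −(ħ²/2m) ∫ φ*·φ'' dx / ∫|φ|² dx; with m = 1.66.
Gaussian moments: ∫x^(2j)·e^(−2αx²) dx = (2j−1)!!/(4α)^j · √(π/(2α)), odd powers integrate to 0; here √(π/(2α)) = 0.67379. Derivatives: d/dx e^(−αx²) = −2αx·e^(−αx²), d²/dx² e^(−αx²) = (4α²x² − 2α)·e^(−αx²).
State is unnormalized: ∫|φ|² dx = 0.67379, and ∫φ*·(−ħ²/2m · φ'') dx = 0.70220, so ⟨T⟩ = 0.70220 / 0.67379.
⟨T⟩ = 1.0422.

1.04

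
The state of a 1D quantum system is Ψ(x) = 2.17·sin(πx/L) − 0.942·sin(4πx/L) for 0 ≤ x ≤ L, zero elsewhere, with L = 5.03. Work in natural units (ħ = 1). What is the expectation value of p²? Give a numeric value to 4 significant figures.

p² Ψ = −ħ² d²Ψ/dx²; ⟨p²⟩ = −ħ² ∫ Ψ*·Ψ'' dx / ∫|Ψ|² dx.
d²/dx² sin(jπx/L) = −(jπ/L)²·sin(jπx/L); on 0 ≤ x ≤ L, ∫sin²(jπx/L) dx = L/2 and ∫sin(jπx/L)·sin(lπx/L) dx = 0 for j ≠ l, so only diagonal terms survive in ∫|Ψ|² and ∫Ψ·Ψ″; ∫Ψ·Ψ′ dx = [Ψ²/2] between the walls = 0.
State is unnormalized: ∫|Ψ|² dx = 14.075, and ∫Ψ*·(−ħ² Ψ'') dx = 18.549, so ⟨p²⟩ = 18.549 / 14.075.
⟨p²⟩ = 1.3179.

1.318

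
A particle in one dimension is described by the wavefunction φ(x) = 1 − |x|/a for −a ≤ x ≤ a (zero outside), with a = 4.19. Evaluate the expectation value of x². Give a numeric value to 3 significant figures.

⟨x²⟩ = ∫ x²·|φ|² dx / ∫|φ|² dx (integrals over the domain).
φ is even, so ∫ over [−a, a] = 2∫₀ᵃ with φ = 1 − x/a there: ∫₀ᵃ (1 − x/a)² dx = a/3, ∫₀ᵃ x²(1 − x/a)² dx = a³/30, ∫₀ᵃ x⁴(1 − x/a)² dx = a⁵/105.
State is unnormalized: ∫|φ|² dx = 2.7933, and ∫φ*·x²·φ dx = 4.9040, so ⟨x²⟩ = 4.9040 / 2.7933.
⟨x²⟩ = 1.7556.

1.76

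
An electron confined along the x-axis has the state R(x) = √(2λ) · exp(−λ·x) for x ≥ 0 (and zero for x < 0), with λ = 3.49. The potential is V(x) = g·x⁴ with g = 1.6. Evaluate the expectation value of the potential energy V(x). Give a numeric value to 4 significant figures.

0.01618

⟨V⟩ = ∫ V(x)·|R|² dx.
Every integrand reduces to terms xʲ·e^(−2λx) on [0, ∞); use ∫₀^∞ xʲ·e^(−2λx) dx = j!/(2λ)^(j+1).
⟨V⟩ = 0.016177.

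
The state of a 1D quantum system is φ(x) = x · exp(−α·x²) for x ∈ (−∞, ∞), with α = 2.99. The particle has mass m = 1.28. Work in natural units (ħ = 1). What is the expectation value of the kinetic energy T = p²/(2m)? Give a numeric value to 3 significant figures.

3.50

T = −(ħ²/2m) d²/dx², so ⟨T⟩ = −(ħ²/2m) ∫ φ*·φ'' dx / ∫|φ|² dx; with m = 1.28.
Expand each integrand as polynomial × e^(−2αx²) and use ∫x^(2j)·e^(−2αx²) dx = (2j−1)!!/(4α)^j · √(π/(2α)), odd powers → 0; here √(π/(2α)) = 0.72481. Differentiate with the product rule, d/dx e^(−αx²) = −2αx·e^(−αx²).
State is unnormalized: ∫|φ|² dx = 0.060603, and ∫φ*·(−ħ²/2m · φ'') dx = 0.21235, so ⟨T⟩ = 0.21235 / 0.060603.
⟨T⟩ = 3.5039.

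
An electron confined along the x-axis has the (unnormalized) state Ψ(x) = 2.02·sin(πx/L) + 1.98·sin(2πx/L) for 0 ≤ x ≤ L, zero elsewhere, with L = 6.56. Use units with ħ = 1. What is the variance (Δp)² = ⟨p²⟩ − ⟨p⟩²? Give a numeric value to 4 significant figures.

Compute ⟨p⟩ and ⟨p²⟩ separately; (Δp)² = ⟨p²⟩ − ⟨p⟩².
d²/dx² sin(jπx/L) = −(jπ/L)²·sin(jπx/L); on 0 ≤ x ≤ L, ∫sin²(jπx/L) dx = L/2 and ∫sin(jπx/L)·sin(lπx/L) dx = 0 for j ≠ l, so only diagonal terms survive in ∫|Ψ|² and ∫Ψ·Ψ″; ∫Ψ·Ψ′ dx = [Ψ²/2] between the walls = 0.
Normalization: ∫|Ψ|² dx = 26.243.
⟨p⟩ = 0.0000 and ⟨p²⟩ = 0.56649.
(Δp)² = 0.56649 − (0.0000)² = 0.56649.

0.5665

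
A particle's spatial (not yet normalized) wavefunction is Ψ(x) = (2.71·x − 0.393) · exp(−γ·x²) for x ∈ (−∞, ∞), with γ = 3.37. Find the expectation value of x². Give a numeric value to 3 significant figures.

0.190

⟨x²⟩ = ∫ x²·|Ψ|² dx / ∫|Ψ|² dx (integrals over the domain).
Expand each integrand as polynomial × e^(−2γx²) and use ∫x^(2j)·e^(−2γx²) dx = (2j−1)!!/(4γ)^j · √(π/(2γ)), odd powers → 0; here √(π/(2γ)) = 0.68272.
State is unnormalized: ∫|Ψ|² dx = 0.47740, and ∫Ψ*·x²·Ψ dx = 0.090602, so ⟨x²⟩ = 0.090602 / 0.47740.
⟨x²⟩ = 0.18978.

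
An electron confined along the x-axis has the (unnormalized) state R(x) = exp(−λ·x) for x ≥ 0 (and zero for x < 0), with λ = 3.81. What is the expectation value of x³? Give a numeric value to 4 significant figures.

⟨x³⟩ = ∫ x³·|R|² dx / ∫|R|² dx (integrals over the domain).
Every integrand reduces to terms xʲ·e^(−2λx) on [0, ∞); use ∫₀^∞ xʲ·e^(−2λx) dx = j!/(2λ)^(j+1).
State is unnormalized: ∫|R|² dx = 0.13123, and ∫R*·x³·R dx = 0.0017796, so ⟨x³⟩ = 0.0017796 / 0.13123.
⟨x³⟩ = 0.013561.

0.01356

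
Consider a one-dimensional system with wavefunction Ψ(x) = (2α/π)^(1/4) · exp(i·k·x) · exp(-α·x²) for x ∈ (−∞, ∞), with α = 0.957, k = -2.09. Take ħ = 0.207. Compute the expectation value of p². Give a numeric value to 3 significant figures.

0.228

p² Ψ = −ħ² d²Ψ/dx²; ⟨p²⟩ = −ħ² ∫ Ψ*·Ψ'' dx.
Gaussian moments: ∫x^(2j)·e^(−2αx²) dx = (2j−1)!!/(4α)^j · √(π/(2α)), odd powers integrate to 0; here √(π/(2α)) = 1.2812. Derivatives: Ψ′ = (ik − 2αx)·Ψ, Ψ″ = ((ik − 2αx)² − 2α)·Ψ; the odd-in-x pieces drop out.
⟨p²⟩ = 0.22818.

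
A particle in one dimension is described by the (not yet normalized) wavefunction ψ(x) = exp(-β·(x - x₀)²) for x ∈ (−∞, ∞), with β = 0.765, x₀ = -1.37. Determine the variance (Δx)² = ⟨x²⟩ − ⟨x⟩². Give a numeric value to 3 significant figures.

0.327

Compute ⟨x⟩ and ⟨x²⟩ separately, then (Δx)² = ⟨x²⟩ − ⟨x⟩².
Gaussian moments (u = x − x₀): ∫u^(2j)·e^(−2βu²) du = (2j−1)!!/(4β)^j · √(π/(2β)), odd powers integrate to 0; here √(π/(2β)) = 1.4329.
Normalization: ∫|ψ|² dx = 1.4329.
⟨x⟩ = -1.3700 and ⟨x²⟩ = 2.2037.
(Δx)² = 2.2037 − (-1.3700)² = 0.32680.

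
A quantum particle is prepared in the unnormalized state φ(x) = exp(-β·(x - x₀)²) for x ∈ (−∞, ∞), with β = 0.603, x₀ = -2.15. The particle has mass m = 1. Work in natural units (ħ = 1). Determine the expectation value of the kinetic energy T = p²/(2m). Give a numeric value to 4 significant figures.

T = −(ħ²/2m) d²/dx², so ⟨T⟩ = −(ħ²/2m) ∫ φ*·φ'' dx / ∫|φ|² dx; with m = 1.
Gaussian moments (u = x − x₀): ∫u^(2j)·e^(−2βu²) du = (2j−1)!!/(4β)^j · √(π/(2β)), odd powers integrate to 0; here √(π/(2β)) = 1.6140. Derivatives: d/dx e^(−βu²) = −2βu·e^(−βu²), d²/dx² e^(−βu²) = (4β²u² − 2β)·e^(−βu²).
State is unnormalized: ∫|φ|² dx = 1.6140, and ∫φ*·(−ħ²/2m · φ'') dx = 0.48662, so ⟨T⟩ = 0.48662 / 1.6140.
⟨T⟩ = 0.30150.

0.3015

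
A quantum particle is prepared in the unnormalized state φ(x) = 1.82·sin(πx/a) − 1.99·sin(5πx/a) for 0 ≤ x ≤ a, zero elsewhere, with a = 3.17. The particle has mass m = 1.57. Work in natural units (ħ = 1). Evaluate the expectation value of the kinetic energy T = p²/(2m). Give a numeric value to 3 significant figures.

4.40

T = −(ħ²/2m) d²/dx², so ⟨T⟩ = −(ħ²/2m) ∫ φ*·φ'' dx / ∫|φ|² dx; with m = 1.57.
d²/dx² sin(jπx/a) = −(jπ/a)²·sin(jπx/a); on 0 ≤ x ≤ a, ∫sin²(jπx/a) dx = a/2 and ∫sin(jπx/a)·sin(lπx/a) dx = 0 for j ≠ l, so only diagonal terms survive in ∫|φ|² and ∫φ·φ″; ∫φ·φ′ dx = [φ²/2] between the walls = 0.
State is unnormalized: ∫|φ|² dx = 11.527, and ∫φ*·(−ħ²/2m · φ'') dx = 50.725, so ⟨T⟩ = 50.725 / 11.527.
⟨T⟩ = 4.4005.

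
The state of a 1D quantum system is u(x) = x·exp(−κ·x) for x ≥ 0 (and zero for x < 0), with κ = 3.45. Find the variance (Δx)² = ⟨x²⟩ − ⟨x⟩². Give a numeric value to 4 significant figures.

0.06301

Compute ⟨x⟩ and ⟨x²⟩ separately, then (Δx)² = ⟨x²⟩ − ⟨x⟩².
Every integrand reduces to terms xʲ·e^(−2κx) on [0, ∞); use ∫₀^∞ xʲ·e^(−2κx) dx = j!/(2κ)^(j+1).
Normalization: ∫|u|² dx = 0.0060881.
⟨x⟩ = 0.43478 and ⟨x²⟩ = 0.25205.
(Δx)² = 0.25205 − (0.43478)² = 0.063012.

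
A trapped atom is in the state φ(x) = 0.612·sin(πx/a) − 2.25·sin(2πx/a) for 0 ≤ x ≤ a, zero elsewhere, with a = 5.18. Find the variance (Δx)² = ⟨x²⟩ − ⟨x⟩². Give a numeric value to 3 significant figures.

1.60

Compute ⟨x⟩ and ⟨x²⟩ separately, then (Δx)² = ⟨x²⟩ − ⟨x⟩².
On 0 ≤ x ≤ a (j ≠ l): ∫sin²(jπx/a) dx = a/2, ∫sin(jπx/a)·sin(lπx/a) dx = 0; diagonal moments ∫x·sin²(jπx/a) dx = a²/4, ∫x²·sin²(jπx/a) dx = a³·(1/6 − 1/(4j²π²)); cross terms ∫x·sin(jπx/a)·sin(lπx/a) dx = 0 for j + l even and −4jla²/(π²(j² − l²)²) for j + l odd, ∫x²·sin(jπx/a)·sin(lπx/a) dx = (−1)^(j+l)·4jla³/(π²(j² − l²)²); higher powers the same way via product-to-sum and parts.
Normalization: ∫|φ|² dx = 14.082.
⟨x⟩ = 3.0626 and ⟨x²⟩ = 10.982.
(Δx)² = 10.982 − (3.0626)² = 1.6026.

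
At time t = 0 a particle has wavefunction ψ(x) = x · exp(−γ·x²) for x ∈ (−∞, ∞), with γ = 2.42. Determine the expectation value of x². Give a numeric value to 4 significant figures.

⟨x²⟩ = ∫ x²·|ψ|² dx / ∫|ψ|² dx (integrals over the domain).
Expand each integrand as polynomial × e^(−2γx²) and use ∫x^(2j)·e^(−2γx²) dx = (2j−1)!!/(4γ)^j · √(π/(2γ)), odd powers → 0; here √(π/(2γ)) = 0.80566.
State is unnormalized: ∫|ψ|² dx = 0.083229, and ∫ψ*·x²·ψ dx = 0.025794, so ⟨x²⟩ = 0.025794 / 0.083229.
⟨x²⟩ = 0.30992.

0.3099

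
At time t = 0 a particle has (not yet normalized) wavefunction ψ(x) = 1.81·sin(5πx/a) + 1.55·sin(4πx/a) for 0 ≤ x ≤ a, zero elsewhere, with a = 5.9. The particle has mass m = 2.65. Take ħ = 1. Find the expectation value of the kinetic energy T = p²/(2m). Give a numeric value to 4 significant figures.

1.134

T = −(ħ²/2m) d²/dx², so ⟨T⟩ = −(ħ²/2m) ∫ ψ*·ψ'' dx / ∫|ψ|² dx; with m = 2.65.
d²/dx² sin(jπx/a) = −(jπ/a)²·sin(jπx/a); on 0 ≤ x ≤ a, ∫sin²(jπx/a) dx = a/2 and ∫sin(jπx/a)·sin(lπx/a) dx = 0 for j ≠ l, so only diagonal terms survive in ∫|ψ|² and ∫ψ·ψ″; ∫ψ·ψ′ dx = [ψ²/2] between the walls = 0.
State is unnormalized: ∫|ψ|² dx = 16.752, and ∫ψ*·(−ħ²/2m · ψ'') dx = 18.992, so ⟨T⟩ = 18.992 / 16.752.
⟨T⟩ = 1.1337.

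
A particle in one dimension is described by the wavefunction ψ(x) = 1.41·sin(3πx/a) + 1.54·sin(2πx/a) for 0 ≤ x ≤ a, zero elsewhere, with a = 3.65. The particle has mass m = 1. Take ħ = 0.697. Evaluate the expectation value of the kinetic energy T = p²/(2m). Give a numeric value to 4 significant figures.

T = −(ħ²/2m) d²/dx², so ⟨T⟩ = −(ħ²/2m) ∫ ψ*·ψ'' dx / ∫|ψ|² dx; with m = 1.
d²/dx² sin(jπx/a) = −(jπ/a)²·sin(jπx/a); on 0 ≤ x ≤ a, ∫sin²(jπx/a) dx = a/2 and ∫sin(jπx/a)·sin(lπx/a) dx = 0 for j ≠ l, so only diagonal terms survive in ∫|ψ|² and ∫ψ·ψ″; ∫ψ·ψ′ dx = [ψ²/2] between the walls = 0.
State is unnormalized: ∫|ψ|² dx = 7.9565, and ∫ψ*·(−ħ²/2m · ψ'') dx = 8.9916, so ⟨T⟩ = 8.9916 / 7.9565.
⟨T⟩ = 1.1301.

1.130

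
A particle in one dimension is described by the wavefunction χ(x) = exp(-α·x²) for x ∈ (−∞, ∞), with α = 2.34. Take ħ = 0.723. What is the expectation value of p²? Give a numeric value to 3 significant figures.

p² χ = −ħ² d²χ/dx²; ⟨p²⟩ = −ħ² ∫ χ*·χ'' dx / ∫|χ|² dx.
Gaussian moments: ∫x^(2j)·e^(−2αx²) dx = (2j−1)!!/(4α)^j · √(π/(2α)), odd powers integrate to 0; here √(π/(2α)) = 0.81932. Derivatives: d/dx e^(−αx²) = −2αx·e^(−αx²), d²/dx² e^(−αx²) = (4α²x² − 2α)·e^(−αx²).
State is unnormalized: ∫|χ|² dx = 0.81932, and ∫χ*·(−ħ² χ'') dx = 1.0022, so ⟨p²⟩ = 1.0022 / 0.81932.
⟨p²⟩ = 1.2232.

1.22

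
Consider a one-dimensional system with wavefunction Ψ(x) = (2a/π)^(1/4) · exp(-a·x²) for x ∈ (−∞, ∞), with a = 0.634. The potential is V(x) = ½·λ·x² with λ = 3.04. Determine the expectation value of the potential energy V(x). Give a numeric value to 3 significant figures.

⟨V⟩ = ∫ V(x)·|Ψ|² dx.
Gaussian moments: ∫x^(2j)·e^(−2ax²) dx = (2j−1)!!/(4a)^j · √(π/(2a)), odd powers integrate to 0; here √(π/(2a)) = 1.5740.
⟨V⟩ = 0.59937.

0.599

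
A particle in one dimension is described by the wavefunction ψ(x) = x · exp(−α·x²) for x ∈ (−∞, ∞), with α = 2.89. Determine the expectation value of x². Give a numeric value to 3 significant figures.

0.260

⟨x²⟩ = ∫ x²·|ψ|² dx / ∫|ψ|² dx (integrals over the domain).
Expand each integrand as polynomial × e^(−2αx²) and use ∫x^(2j)·e^(−2αx²) dx = (2j−1)!!/(4α)^j · √(π/(2α)), odd powers → 0; here √(π/(2α)) = 0.73724.
State is unnormalized: ∫|ψ|² dx = 0.063775, and ∫ψ*·x²·ψ dx = 0.016551, so ⟨x²⟩ = 0.016551 / 0.063775.
⟨x²⟩ = 0.25952.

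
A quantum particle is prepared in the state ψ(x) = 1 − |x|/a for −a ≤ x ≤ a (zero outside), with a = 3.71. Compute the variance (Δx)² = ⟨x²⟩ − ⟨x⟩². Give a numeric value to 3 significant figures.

1.38

Compute ⟨x⟩ and ⟨x²⟩ separately, then (Δx)² = ⟨x²⟩ − ⟨x⟩².
ψ is even, so ∫ over [−a, a] = 2∫₀ᵃ with ψ = 1 − x/a there: ∫₀ᵃ (1 − x/a)² dx = a/3, ∫₀ᵃ x²(1 − x/a)² dx = a³/30, ∫₀ᵃ x⁴(1 − x/a)² dx = a⁵/105.
Normalization: ∫|ψ|² dx = 2.4733.
⟨x⟩ = 0.0000 and ⟨x²⟩ = 1.3764.
(Δx)² = 1.3764 − (0.0000)² = 1.3764.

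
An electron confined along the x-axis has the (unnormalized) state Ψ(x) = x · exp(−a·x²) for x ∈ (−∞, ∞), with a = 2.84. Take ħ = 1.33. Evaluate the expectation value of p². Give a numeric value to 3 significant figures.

15.1

p² Ψ = −ħ² d²Ψ/dx²; ⟨p²⟩ = −ħ² ∫ Ψ*·Ψ'' dx / ∫|Ψ|² dx.
Expand each integrand as polynomial × e^(−2ax²) and use ∫x^(2j)·e^(−2ax²) dx = (2j−1)!!/(4a)^j · √(π/(2a)), odd powers → 0; here √(π/(2a)) = 0.74371. Differentiate with the product rule, d/dx e^(−ax²) = −2ax·e^(−ax²).
State is unnormalized: ∫|Ψ|² dx = 0.065467, and ∫Ψ*·(−ħ² Ψ'') dx = 0.98665, so ⟨p²⟩ = 0.98665 / 0.065467.
⟨p²⟩ = 15.071.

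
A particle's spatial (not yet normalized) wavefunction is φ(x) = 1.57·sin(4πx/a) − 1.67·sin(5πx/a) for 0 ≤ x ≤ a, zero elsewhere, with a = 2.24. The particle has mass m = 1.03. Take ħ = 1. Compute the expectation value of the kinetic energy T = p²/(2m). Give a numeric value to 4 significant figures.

19.84

T = −(ħ²/2m) d²/dx², so ⟨T⟩ = −(ħ²/2m) ∫ φ*·φ'' dx / ∫|φ|² dx; with m = 1.03.
d²/dx² sin(jπx/a) = −(jπ/a)²·sin(jπx/a); on 0 ≤ x ≤ a, ∫sin²(jπx/a) dx = a/2 and ∫sin(jπx/a)·sin(lπx/a) dx = 0 for j ≠ l, so only diagonal terms survive in ∫|φ|² and ∫φ·φ″; ∫φ·φ′ dx = [φ²/2] between the walls = 0.
State is unnormalized: ∫|φ|² dx = 5.8843, and ∫φ*·(−ħ²/2m · φ'') dx = 116.74, so ⟨T⟩ = 116.74 / 5.8843.
⟨T⟩ = 19.839.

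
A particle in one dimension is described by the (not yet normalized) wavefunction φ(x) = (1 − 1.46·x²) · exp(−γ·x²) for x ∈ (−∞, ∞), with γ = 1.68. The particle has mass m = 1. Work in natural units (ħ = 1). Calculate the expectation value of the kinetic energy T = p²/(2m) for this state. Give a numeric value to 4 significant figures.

T = −(ħ²/2m) d²/dx², so ⟨T⟩ = −(ħ²/2m) ∫ φ*·φ'' dx / ∫|φ|² dx; with m = 1.
Expand each integrand as polynomial × e^(−2γx²) and use ∫x^(2j)·e^(−2γx²) dx = (2j−1)!!/(4γ)^j · √(π/(2γ)), odd powers → 0; here √(π/(2γ)) = 0.96695. Differentiate with the product rule, d/dx e^(−γx²) = −2γx·e^(−γx²).
State is unnormalized: ∫|φ|² dx = 0.68372, and ∫φ*·(−ħ²/2m · φ'') dx = 1.4336, so ⟨T⟩ = 1.4336 / 0.68372.
⟨T⟩ = 2.0967.

2.097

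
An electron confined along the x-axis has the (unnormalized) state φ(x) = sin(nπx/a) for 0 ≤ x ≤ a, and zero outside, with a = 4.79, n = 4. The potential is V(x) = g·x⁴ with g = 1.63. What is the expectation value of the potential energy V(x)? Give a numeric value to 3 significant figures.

166.

⟨V⟩ = ∫ V(x)·|φ|² dx / ∫|φ|² dx.
With sin²θ = (1 − cos2θ)/2 on 0 ≤ x ≤ a: ∫sin²(nπx/a) dx = a/2, ∫x·sin²(nπx/a) dx = a²/4, ∫x²·sin²(nπx/a) dx = a³·(1/6 − 1/(4n²π²)); higher powers xᵏ the same way, integrating xᵏ·cos(2nπx/a) by parts.
State is unnormalized: ∫|φ|² dx = 2.3950, and ∫φ*·V(x)·φ dx = 398.13, so ⟨V⟩ = 398.13 / 2.3950.
⟨V⟩ = 166.23.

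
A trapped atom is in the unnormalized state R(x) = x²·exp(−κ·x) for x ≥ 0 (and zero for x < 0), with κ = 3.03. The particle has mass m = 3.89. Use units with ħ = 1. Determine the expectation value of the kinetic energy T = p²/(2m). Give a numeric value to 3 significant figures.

0.393

T = −(ħ²/2m) d²/dx², so ⟨T⟩ = −(ħ²/2m) ∫ R*·R'' dx / ∫|R|² dx; with m = 3.89.
Differentiate x²·exp(−κ·x) with the product rule; every integrand then reduces to terms xʲ·e^(−2κx) on [0, ∞), with ∫₀^∞ xʲ·e^(−2κx) dx = j!/(2κ)^(j+1).
State is unnormalized: ∫|R|² dx = 0.0029366, and ∫R*·(−ħ²/2m · R'') dx = 0.0011551, so ⟨T⟩ = 0.0011551 / 0.0029366.
⟨T⟩ = 0.39335.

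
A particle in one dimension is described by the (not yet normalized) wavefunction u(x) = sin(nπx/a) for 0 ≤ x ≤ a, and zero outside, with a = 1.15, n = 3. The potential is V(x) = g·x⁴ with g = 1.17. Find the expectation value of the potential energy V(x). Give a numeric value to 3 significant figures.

0.387

⟨V⟩ = ∫ V(x)·|u|² dx / ∫|u|² dx.
With sin²θ = (1 − cos2θ)/2 on 0 ≤ x ≤ a: ∫sin²(nπx/a) dx = a/2, ∫x·sin²(nπx/a) dx = a²/4, ∫x²·sin²(nπx/a) dx = a³·(1/6 − 1/(4n²π²)); higher powers xᵏ the same way, integrating xᵏ·cos(2nπx/a) by parts.
State is unnormalized: ∫|u|² dx = 0.57500, and ∫u*·V(x)·u dx = 0.22231, so ⟨V⟩ = 0.22231 / 0.57500.
⟨V⟩ = 0.38662.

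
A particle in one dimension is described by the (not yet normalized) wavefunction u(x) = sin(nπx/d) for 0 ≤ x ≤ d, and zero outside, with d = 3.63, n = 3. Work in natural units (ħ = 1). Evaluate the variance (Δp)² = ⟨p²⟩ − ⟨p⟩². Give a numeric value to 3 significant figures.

Compute ⟨p⟩ and ⟨p²⟩ separately; (Δp)² = ⟨p²⟩ − ⟨p⟩².
d/dx sin(nπx/d) = (nπ/d)·cos(nπx/d) and d²/dx² sin(nπx/d) = −(nπ/d)²·sin(nπx/d); on 0 ≤ x ≤ d, ∫sin²(nπx/d) dx = d/2 and ∫sin(nπx/d)·cos(nπx/d) dx = 0.
Normalization: ∫|u|² dx = 1.8150.
⟨p⟩ = 0.0000 and ⟨p²⟩ = 6.7411.
(Δp)² = 6.7411 − (0.0000)² = 6.7411.

6.74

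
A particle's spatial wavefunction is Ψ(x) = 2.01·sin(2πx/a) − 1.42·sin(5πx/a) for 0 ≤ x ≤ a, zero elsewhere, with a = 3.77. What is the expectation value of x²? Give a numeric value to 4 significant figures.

⟨x²⟩ = ∫ x²·|Ψ|² dx / ∫|Ψ|² dx (integrals over the domain).
On 0 ≤ x ≤ a (j ≠ l): ∫sin²(jπx/a) dx = a/2, ∫sin(jπx/a)·sin(lπx/a) dx = 0; diagonal moments ∫x·sin²(jπx/a) dx = a²/4, ∫x²·sin²(jπx/a) dx = a³·(1/6 − 1/(4j²π²)); cross terms ∫x·sin(jπx/a)·sin(lπx/a) dx = 0 for j + l even and −4jla²/(π²(j² − l²)²) for j + l odd, ∫x²·sin(jπx/a)·sin(lπx/a) dx = (−1)^(j+l)·4jla³/(π²(j² − l²)²); higher powers the same way via product-to-sum and parts.
State is unnormalized: ∫|Ψ|² dx = 11.417, and ∫Ψ*·x²·Ψ dx = 55.418, so ⟨x²⟩ = 55.418 / 11.417.
⟨x²⟩ = 4.8542.

4.854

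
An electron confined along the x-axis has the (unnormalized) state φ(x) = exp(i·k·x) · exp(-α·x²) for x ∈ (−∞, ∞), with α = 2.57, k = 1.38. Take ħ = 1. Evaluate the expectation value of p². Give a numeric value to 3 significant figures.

4.47

p² φ = −ħ² d²φ/dx²; ⟨p²⟩ = −ħ² ∫ φ*·φ'' dx / ∫|φ|² dx.
Gaussian moments: ∫x^(2j)·e^(−2αx²) dx = (2j−1)!!/(4α)^j · √(π/(2α)), odd powers integrate to 0; here √(π/(2α)) = 0.78180. Derivatives: φ′ = (ik − 2αx)·φ, φ″ = ((ik − 2αx)² − 2α)·φ; the odd-in-x pieces drop out.
State is unnormalized: ∫|φ|² dx = 0.78180, and ∫φ*·(−ħ² φ'') dx = 3.4981, so ⟨p²⟩ = 3.4981 / 0.78180.
⟨p²⟩ = 4.4744.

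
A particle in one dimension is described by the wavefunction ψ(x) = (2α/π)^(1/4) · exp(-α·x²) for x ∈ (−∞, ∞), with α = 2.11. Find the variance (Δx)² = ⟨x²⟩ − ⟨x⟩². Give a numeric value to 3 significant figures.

0.118

Compute ⟨x⟩ and ⟨x²⟩ separately, then (Δx)² = ⟨x²⟩ − ⟨x⟩².
Gaussian moments: ∫x^(2j)·e^(−2αx²) dx = (2j−1)!!/(4α)^j · √(π/(2α)), odd powers integrate to 0; here √(π/(2α)) = 0.86282.
⟨x⟩ = 0.0000 and ⟨x²⟩ = 0.11848.
(Δx)² = 0.11848 − (0.0000)² = 0.11848.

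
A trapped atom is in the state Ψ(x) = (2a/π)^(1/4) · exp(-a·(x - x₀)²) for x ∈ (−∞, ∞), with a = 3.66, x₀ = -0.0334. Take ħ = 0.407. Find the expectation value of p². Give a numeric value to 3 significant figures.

p² Ψ = −ħ² d²Ψ/dx²; ⟨p²⟩ = −ħ² ∫ Ψ*·Ψ'' dx.
Gaussian moments (u = x − x₀): ∫u^(2j)·e^(−2au²) du = (2j−1)!!/(4a)^j · √(π/(2a)), odd powers integrate to 0; here √(π/(2a)) = 0.65512. Derivatives: d/dx e^(−au²) = −2au·e^(−au²), d²/dx² e^(−au²) = (4a²u² − 2a)·e^(−au²).
⟨p²⟩ = 0.60628.

0.606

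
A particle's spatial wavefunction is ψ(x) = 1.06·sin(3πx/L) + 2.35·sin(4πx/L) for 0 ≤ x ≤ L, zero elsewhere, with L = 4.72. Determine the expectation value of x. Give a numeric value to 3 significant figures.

⟨x⟩ = ∫ x·|ψ|² dx / ∫|ψ|² dx (integrals over the domain).
On 0 ≤ x ≤ L (j ≠ l): ∫sin²(jπx/L) dx = L/2, ∫sin(jπx/L)·sin(lπx/L) dx = 0; diagonal moments ∫x·sin²(jπx/L) dx = L²/4, ∫x²·sin²(jπx/L) dx = L³·(1/6 − 1/(4j²π²)); cross terms ∫x·sin(jπx/L)·sin(lπx/L) dx = 0 for j + l even and −4jlL²/(π²(j² − l²)²) for j + l odd, ∫x²·sin(jπx/L)·sin(lπx/L) dx = (−1)^(j+l)·4jlL³/(π²(j² − l²)²); higher powers the same way via product-to-sum and parts.
State is unnormalized: ∫|ψ|² dx = 15.685, and ∫ψ*·x·ψ dx = 26.000, so ⟨x⟩ = 26.000 / 15.685.
⟨x⟩ = 1.6576.

1.66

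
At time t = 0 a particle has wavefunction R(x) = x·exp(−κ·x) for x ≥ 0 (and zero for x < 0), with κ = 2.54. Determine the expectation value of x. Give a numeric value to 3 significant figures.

⟨x⟩ = ∫ x·|R|² dx / ∫|R|² dx (integrals over the domain).
Every integrand reduces to terms xʲ·e^(−2κx) on [0, ∞); use ∫₀^∞ xʲ·e^(−2κx) dx = j!/(2κ)^(j+1).
State is unnormalized: ∫|R|² dx = 0.015256, and ∫R*·x·R dx = 0.0090094, so ⟨x⟩ = 0.0090094 / 0.015256.
⟨x⟩ = 0.59055.

0.591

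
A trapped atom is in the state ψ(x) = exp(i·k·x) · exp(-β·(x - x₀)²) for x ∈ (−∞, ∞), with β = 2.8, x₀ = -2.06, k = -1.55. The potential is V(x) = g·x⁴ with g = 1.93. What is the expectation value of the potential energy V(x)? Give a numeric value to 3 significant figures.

⟨V⟩ = ∫ V(x)·|ψ|² dx / ∫|ψ|² dx.
Gaussian moments (u = x − x₀): ∫u^(2j)·e^(−2βu²) du = (2j−1)!!/(4β)^j · √(π/(2β)), odd powers integrate to 0; here √(π/(2β)) = 0.74900.
State is unnormalized: ∫|ψ|² dx = 0.74900, and ∫ψ*·V(x)·ψ dx = 29.353, so ⟨V⟩ = 29.353 / 0.74900.
⟨V⟩ = 39.189.

39.2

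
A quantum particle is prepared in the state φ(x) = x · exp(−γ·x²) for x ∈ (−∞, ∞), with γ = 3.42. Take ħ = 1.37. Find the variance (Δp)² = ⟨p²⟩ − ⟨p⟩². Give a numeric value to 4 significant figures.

Compute ⟨p⟩ and ⟨p²⟩ separately; (Δp)² = ⟨p²⟩ − ⟨p⟩².
Expand each integrand as polynomial × e^(−2γx²) and use ∫x^(2j)·e^(−2γx²) dx = (2j−1)!!/(4γ)^j · √(π/(2γ)), odd powers → 0; here √(π/(2γ)) = 0.67771. Differentiate with the product rule, d/dx e^(−γx²) = −2γx·e^(−γx²).
Normalization: ∫|φ|² dx = 0.049541.
⟨p⟩ = 0.0000 and ⟨p²⟩ = 19.257.
(Δp)² = 19.257 − (0.0000)² = 19.257.

19.26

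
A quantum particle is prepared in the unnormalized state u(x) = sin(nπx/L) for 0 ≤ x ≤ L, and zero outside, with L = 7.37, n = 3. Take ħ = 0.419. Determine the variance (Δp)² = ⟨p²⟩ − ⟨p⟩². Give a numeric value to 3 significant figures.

0.287

Compute ⟨p⟩ and ⟨p²⟩ separately; (Δp)² = ⟨p²⟩ − ⟨p⟩².
d/dx sin(nπx/L) = (nπ/L)·cos(nπx/L) and d²/dx² sin(nπx/L) = −(nπ/L)²·sin(nπx/L); on 0 ≤ x ≤ L, ∫sin²(nπx/L) dx = L/2 and ∫sin(nπx/L)·cos(nπx/L) dx = 0.
Normalization: ∫|u|² dx = 3.6850.
⟨p⟩ = 0.0000 and ⟨p²⟩ = 0.28710.
(Δp)² = 0.28710 − (0.0000)² = 0.28710.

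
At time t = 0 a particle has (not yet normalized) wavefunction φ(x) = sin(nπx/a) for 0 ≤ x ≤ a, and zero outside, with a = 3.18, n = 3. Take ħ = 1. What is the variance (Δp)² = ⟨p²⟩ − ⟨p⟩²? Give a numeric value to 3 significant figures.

Compute ⟨p⟩ and ⟨p²⟩ separately; (Δp)² = ⟨p²⟩ − ⟨p⟩².
d/dx sin(nπx/a) = (nπ/a)·cos(nπx/a) and d²/dx² sin(nπx/a) = −(nπ/a)²·sin(nπx/a); on 0 ≤ x ≤ a, ∫sin²(nπx/a) dx = a/2 and ∫sin(nπx/a)·cos(nπx/a) dx = 0.
Normalization: ∫|φ|² dx = 1.5900.
⟨p⟩ = 0.0000 and ⟨p²⟩ = 8.7839.
(Δp)² = 8.7839 − (0.0000)² = 8.7839.

8.78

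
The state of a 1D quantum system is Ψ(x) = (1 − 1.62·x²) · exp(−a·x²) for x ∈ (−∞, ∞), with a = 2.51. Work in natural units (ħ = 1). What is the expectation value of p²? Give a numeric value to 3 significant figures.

p² Ψ = −ħ² d²Ψ/dx²; ⟨p²⟩ = −ħ² ∫ Ψ*·Ψ'' dx / ∫|Ψ|² dx.
Expand each integrand as polynomial × e^(−2ax²) and use ∫x^(2j)·e^(−2ax²) dx = (2j−1)!!/(4a)^j · √(π/(2a)), odd powers → 0; here √(π/(2a)) = 0.79108. Differentiate with the product rule, d/dx e^(−ax²) = −2ax·e^(−ax²).
State is unnormalized: ∫|Ψ|² dx = 0.59758, and ∫Ψ*·(−ħ² Ψ'') dx = 2.9883, so ⟨p²⟩ = 2.9883 / 0.59758.
⟨p²⟩ = 5.0006.

5.00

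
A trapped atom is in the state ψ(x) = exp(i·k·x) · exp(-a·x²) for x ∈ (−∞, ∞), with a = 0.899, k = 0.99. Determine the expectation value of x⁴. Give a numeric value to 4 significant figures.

0.2320

⟨x⁴⟩ = ∫ x⁴·|ψ|² dx / ∫|ψ|² dx (integrals over the domain).
Gaussian moments: ∫x^(2j)·e^(−2ax²) dx = (2j−1)!!/(4a)^j · √(π/(2a)), odd powers integrate to 0; here √(π/(2a)) = 1.3218.
State is unnormalized: ∫|ψ|² dx = 1.3218, and ∫ψ*·x⁴·ψ dx = 0.30666, so ⟨x⁴⟩ = 0.30666 / 1.3218.
⟨x⁴⟩ = 0.23200.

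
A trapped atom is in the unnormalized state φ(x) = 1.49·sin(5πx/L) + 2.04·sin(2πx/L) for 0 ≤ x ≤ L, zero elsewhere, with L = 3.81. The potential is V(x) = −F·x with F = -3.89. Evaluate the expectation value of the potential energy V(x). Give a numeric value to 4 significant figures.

⟨V⟩ = ∫ V(x)·|φ|² dx / ∫|φ|² dx.
On 0 ≤ x ≤ L (j ≠ l): ∫sin²(jπx/L) dx = L/2, ∫sin(jπx/L)·sin(lπx/L) dx = 0; diagonal moments ∫x·sin²(jπx/L) dx = L²/4, ∫x²·sin²(jπx/L) dx = L³·(1/6 − 1/(4j²π²)); cross terms ∫x·sin(jπx/L)·sin(lπx/L) dx = 0 for j + l even and −4jlL²/(π²(j² − l²)²) for j + l odd, ∫x²·sin(jπx/L)·sin(lπx/L) dx = (−1)^(j+l)·4jlL³/(π²(j² − l²)²); higher powers the same way via product-to-sum and parts.
State is unnormalized: ∫|φ|² dx = 12.157, and ∫φ*·V(x)·φ dx = 86.935, so ⟨V⟩ = 86.935 / 12.157.
⟨V⟩ = 7.1510.

7.151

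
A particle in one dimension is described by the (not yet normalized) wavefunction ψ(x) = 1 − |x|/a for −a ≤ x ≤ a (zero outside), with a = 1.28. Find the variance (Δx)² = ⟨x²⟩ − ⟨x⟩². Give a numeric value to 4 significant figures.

Compute ⟨x⟩ and ⟨x²⟩ separately, then (Δx)² = ⟨x²⟩ − ⟨x⟩².
ψ is even, so ∫ over [−a, a] = 2∫₀ᵃ with ψ = 1 − x/a there: ∫₀ᵃ (1 − x/a)² dx = a/3, ∫₀ᵃ x²(1 − x/a)² dx = a³/30, ∫₀ᵃ x⁴(1 − x/a)² dx = a⁵/105.
Normalization: ∫|ψ|² dx = 0.85333.
⟨x⟩ = 0.0000 and ⟨x²⟩ = 0.16384.
(Δx)² = 0.16384 − (0.0000)² = 0.16384.

0.1638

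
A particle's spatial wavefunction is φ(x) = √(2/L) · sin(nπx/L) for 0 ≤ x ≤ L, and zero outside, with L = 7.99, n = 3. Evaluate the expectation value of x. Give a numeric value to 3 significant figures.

4.00

⟨x⟩ = ∫ x·|φ|² dx (integrals over the domain).
With sin²θ = (1 − cos2θ)/2 on 0 ≤ x ≤ L: ∫sin²(nπx/L) dx = L/2, ∫x·sin²(nπx/L) dx = L²/4, ∫x²·sin²(nπx/L) dx = L³·(1/6 − 1/(4n²π²)); higher powers xᵏ the same way, integrating xᵏ·cos(2nπx/L) by parts.
⟨x⟩ = 3.9950.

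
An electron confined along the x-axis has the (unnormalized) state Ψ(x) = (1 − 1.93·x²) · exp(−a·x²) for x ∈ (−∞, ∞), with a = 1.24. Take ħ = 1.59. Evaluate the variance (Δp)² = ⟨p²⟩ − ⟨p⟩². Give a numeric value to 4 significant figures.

Compute ⟨p⟩ and ⟨p²⟩ separately; (Δp)² = ⟨p²⟩ − ⟨p⟩².
Expand each integrand as polynomial × e^(−2ax²) and use ∫x^(2j)·e^(−2ax²) dx = (2j−1)!!/(4a)^j · √(π/(2a)), odd powers → 0; here √(π/(2a)) = 1.1255. Differentiate with the product rule, d/dx e^(−ax²) = −2ax·e^(−ax²).
Normalization: ∫|Ψ|² dx = 0.76085.
⟨p⟩ = 0.0000 and ⟨p²⟩ = 13.161.
(Δp)² = 13.161 − (0.0000)² = 13.161.

13.16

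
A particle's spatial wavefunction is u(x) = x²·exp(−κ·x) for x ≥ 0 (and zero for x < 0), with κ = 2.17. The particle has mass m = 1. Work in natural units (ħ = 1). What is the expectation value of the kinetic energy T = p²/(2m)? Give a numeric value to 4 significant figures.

0.7848

T = −(ħ²/2m) d²/dx², so ⟨T⟩ = −(ħ²/2m) ∫ u*·u'' dx / ∫|u|² dx; with m = 1.
Differentiate x²·exp(−κ·x) with the product rule; every integrand then reduces to terms xʲ·e^(−2κx) on [0, ∞), with ∫₀^∞ xʲ·e^(−2κx) dx = j!/(2κ)^(j+1).
State is unnormalized: ∫|u|² dx = 0.015587, and ∫u*·(−ħ²/2m · u'') dx = 0.012233, so ⟨T⟩ = 0.012233 / 0.015587.
⟨T⟩ = 0.78482.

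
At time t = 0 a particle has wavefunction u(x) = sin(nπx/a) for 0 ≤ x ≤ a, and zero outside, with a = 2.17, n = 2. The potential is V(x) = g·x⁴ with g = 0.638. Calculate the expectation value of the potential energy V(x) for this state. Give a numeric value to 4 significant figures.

2.485

⟨V⟩ = ∫ V(x)·|u|² dx / ∫|u|² dx.
With sin²θ = (1 − cos2θ)/2 on 0 ≤ x ≤ a: ∫sin²(nπx/a) dx = a/2, ∫x·sin²(nπx/a) dx = a²/4, ∫x²·sin²(nπx/a) dx = a³·(1/6 − 1/(4n²π²)); higher powers xᵏ the same way, integrating xᵏ·cos(2nπx/a) by parts.
State is unnormalized: ∫|u|² dx = 1.0850, and ∫u*·V(x)·u dx = 2.6958, so ⟨V⟩ = 2.6958 / 1.0850.
⟨V⟩ = 2.4846.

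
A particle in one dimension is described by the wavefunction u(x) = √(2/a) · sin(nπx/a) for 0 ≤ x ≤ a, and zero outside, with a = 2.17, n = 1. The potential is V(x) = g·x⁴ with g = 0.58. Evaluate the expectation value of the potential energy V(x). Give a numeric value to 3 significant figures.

⟨V⟩ = ∫ V(x)·|u|² dx.
With sin²θ = (1 − cos2θ)/2 on 0 ≤ x ≤ a: ∫sin²(nπx/a) dx = a/2, ∫x·sin²(nπx/a) dx = a²/4, ∫x²·sin²(nπx/a) dx = a³·(1/6 − 1/(4n²π²)); higher powers xᵏ the same way, integrating xᵏ·cos(2nπx/a) by parts.
⟨V⟩ = 1.4671.

1.47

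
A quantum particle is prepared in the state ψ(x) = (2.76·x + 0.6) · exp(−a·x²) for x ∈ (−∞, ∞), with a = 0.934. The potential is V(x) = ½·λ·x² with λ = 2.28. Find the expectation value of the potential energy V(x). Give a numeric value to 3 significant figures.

⟨V⟩ = ∫ V(x)·|ψ|² dx / ∫|ψ|² dx.
Expand each integrand as polynomial × e^(−2ax²) and use ∫x^(2j)·e^(−2ax²) dx = (2j−1)!!/(4a)^j · √(π/(2a)), odd powers → 0; here √(π/(2a)) = 1.2968.
State is unnormalized: ∫|ψ|² dx = 3.1111, and ∫ψ*·V(x)·ψ dx = 2.5630, so ⟨V⟩ = 2.5630 / 3.1111.
⟨V⟩ = 0.82384.

0.824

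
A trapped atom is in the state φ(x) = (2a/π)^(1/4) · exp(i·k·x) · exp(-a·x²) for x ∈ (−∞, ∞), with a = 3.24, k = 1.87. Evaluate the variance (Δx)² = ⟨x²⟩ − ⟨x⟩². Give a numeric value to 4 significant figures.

Compute ⟨x⟩ and ⟨x²⟩ separately, then (Δx)² = ⟨x²⟩ − ⟨x⟩².
Gaussian moments: ∫x^(2j)·e^(−2ax²) dx = (2j−1)!!/(4a)^j · √(π/(2a)), odd powers integrate to 0; here √(π/(2a)) = 0.69629.
⟨x⟩ = 0.0000 and ⟨x²⟩ = 0.077160.
(Δx)² = 0.077160 − (0.0000)² = 0.077160.

0.07716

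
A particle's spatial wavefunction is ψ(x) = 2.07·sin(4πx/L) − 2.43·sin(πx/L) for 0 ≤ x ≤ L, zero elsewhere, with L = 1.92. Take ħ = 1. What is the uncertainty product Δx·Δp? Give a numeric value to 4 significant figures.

1.945

Δx = √(⟨x²⟩−⟨x⟩²), Δp = √(⟨p²⟩−⟨p⟩²).
On 0 ≤ x ≤ L (j ≠ l): ∫sin²(jπx/L) dx = L/2, ∫sin(jπx/L)·sin(lπx/L) dx = 0; diagonal moments ∫x·sin²(jπx/L) dx = L²/4, ∫x²·sin²(jπx/L) dx = L³·(1/6 − 1/(4j²π²)); cross terms ∫x·sin(jπx/L)·sin(lπx/L) dx = 0 for j + l even and −4jlL²/(π²(j² − l²)²) for j + l odd, ∫x²·sin(jπx/L)·sin(lπx/L) dx = (−1)^(j+l)·4jlL³/(π²(j² − l²)²); higher powers the same way via product-to-sum and parts. d²/dx² sin(jπx/L) = −(jπ/L)²·sin(jπx/L); on 0 ≤ x ≤ L, ∫sin²(jπx/L) dx = L/2 and ∫sin(jπx/L)·sin(lπx/L) dx = 0 for j ≠ l, so only diagonal terms survive in ∫|ψ|² and ∫ψ·ψ″; ∫ψ·ψ′ dx = [ψ²/2] between the walls = 0.
Normalization: ∫|ψ|² dx = 9.7822.
⟨x⟩ = 0.98732, ⟨x²⟩ = 1.1681 ⇒ Δx = 0.43968.
⟨p⟩ = 0.0000, ⟨p²⟩ = 19.565 ⇒ Δp = 4.4232.
Δx·Δp = 1.9448.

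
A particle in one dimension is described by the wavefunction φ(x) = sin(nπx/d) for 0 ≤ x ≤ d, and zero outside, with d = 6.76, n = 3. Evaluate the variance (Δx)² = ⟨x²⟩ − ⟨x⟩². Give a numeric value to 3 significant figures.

Compute ⟨x⟩ and ⟨x²⟩ separately, then (Δx)² = ⟨x²⟩ − ⟨x⟩².
With sin²θ = (1 − cos2θ)/2 on 0 ≤ x ≤ d: ∫sin²(nπx/d) dx = d/2, ∫x·sin²(nπx/d) dx = d²/4, ∫x²·sin²(nπx/d) dx = d³·(1/6 − 1/(4n²π²)); higher powers xᵏ the same way, integrating xᵏ·cos(2nπx/d) by parts.
Normalization: ∫|φ|² dx = 3.3800.
⟨x⟩ = 3.3800 and ⟨x²⟩ = 14.975.
(Δx)² = 14.975 − (3.3800)² = 3.5509.

3.55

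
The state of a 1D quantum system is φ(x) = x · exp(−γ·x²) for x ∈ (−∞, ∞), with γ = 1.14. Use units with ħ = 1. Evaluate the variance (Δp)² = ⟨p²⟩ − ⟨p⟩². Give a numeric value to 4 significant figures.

3.420

Compute ⟨p⟩ and ⟨p²⟩ separately; (Δp)² = ⟨p²⟩ − ⟨p⟩².
Expand each integrand as polynomial × e^(−2γx²) and use ∫x^(2j)·e^(−2γx²) dx = (2j−1)!!/(4γ)^j · √(π/(2γ)), odd powers → 0; here √(π/(2γ)) = 1.1738. Differentiate with the product rule, d/dx e^(−γx²) = −2γx·e^(−γx²).
Normalization: ∫|φ|² dx = 0.25742.
⟨p⟩ = 0.0000 and ⟨p²⟩ = 3.4200.
(Δp)² = 3.4200 − (0.0000)² = 3.4200.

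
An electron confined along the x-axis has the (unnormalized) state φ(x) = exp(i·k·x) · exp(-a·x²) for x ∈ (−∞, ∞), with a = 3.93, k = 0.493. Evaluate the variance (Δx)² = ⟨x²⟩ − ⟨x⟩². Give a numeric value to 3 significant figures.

0.0636

Compute ⟨x⟩ and ⟨x²⟩ separately, then (Δx)² = ⟨x²⟩ − ⟨x⟩².
Gaussian moments: ∫x^(2j)·e^(−2ax²) dx = (2j−1)!!/(4a)^j · √(π/(2a)), odd powers integrate to 0; here √(π/(2a)) = 0.63221.
Normalization: ∫|φ|² dx = 0.63221.
⟨x⟩ = 0.0000 and ⟨x²⟩ = 0.063613.
(Δx)² = 0.063613 − (0.0000)² = 0.063613.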